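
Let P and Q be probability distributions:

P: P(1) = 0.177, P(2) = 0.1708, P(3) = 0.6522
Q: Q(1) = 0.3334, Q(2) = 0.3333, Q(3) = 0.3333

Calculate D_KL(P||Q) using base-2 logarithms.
0.3052 bits

D_KL(P||Q) = Σ P(x) log₂(P(x)/Q(x))

Computing term by term:
  P(1)·log₂(P(1)/Q(1)) = 0.177·log₂(0.177/0.3334) = -0.16169
  P(2)·log₂(P(2)/Q(2)) = 0.1708·log₂(0.1708/0.3333) = -0.16474
  P(3)·log₂(P(3)/Q(3)) = 0.6522·log₂(0.6522/0.3333) = 0.63165

D_KL(P||Q) = -0.16169 - 0.16474 + 0.63165 = 0.30522 ≈ 0.3052 bits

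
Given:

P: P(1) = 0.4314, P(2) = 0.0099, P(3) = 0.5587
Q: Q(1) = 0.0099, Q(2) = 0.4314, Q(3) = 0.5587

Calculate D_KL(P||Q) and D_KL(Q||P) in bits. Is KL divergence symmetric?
D_KL(P||Q) = 2.2953 bits, D_KL(Q||P) = 2.2953 bits. The two values coincide for this particular pair, but no — KL divergence is not symmetric in general.

D_KL(P||Q) = Σ P(x) log₂(P(x)/Q(x))

Computing term by term:
  P(1)·log₂(P(1)/Q(1)) = 0.4314·log₂(0.4314/0.0099) = 2.34917
  P(2)·log₂(P(2)/Q(2)) = 0.0099·log₂(0.0099/0.4314) = -0.05391
  P(3)·log₂(P(3)/Q(3)) = 0.5587·log₂(0.5587/0.5587) = 0.00000

D_KL(P||Q) = 2.34917 - 0.05391 + 0.00000 = 2.29526 ≈ 2.2953 bits

D_KL(Q||P) = Σ Q(x) log₂(Q(x)/P(x))

Computing term by term:
  Q(1)·log₂(Q(1)/P(1)) = 0.0099·log₂(0.0099/0.4314) = -0.05391
  Q(2)·log₂(Q(2)/P(2)) = 0.4314·log₂(0.4314/0.0099) = 2.34917
  Q(3)·log₂(Q(3)/P(3)) = 0.5587·log₂(0.5587/0.5587) = 0.00000

D_KL(Q||P) = -0.05391 + 2.34917 + 0.00000 = 2.29526 ≈ 2.2953 bits

These ARE equal here. Q is P with outcomes relabeled (Q(1) = P(2), Q(2) = P(1)) by a relabeling that is its own inverse, so the two sums contain exactly the same terms in a different order. This is a special case — KL divergence is not symmetric in general: D_KL(P||Q) ≠ D_KL(Q||P) for most P, Q.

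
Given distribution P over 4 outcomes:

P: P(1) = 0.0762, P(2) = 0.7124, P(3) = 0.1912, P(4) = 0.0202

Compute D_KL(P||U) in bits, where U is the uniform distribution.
0.7984 bits

U(i) = 1/4 for all i

D_KL(P||U) = Σ P(x) log₂(P(x) / (1/4))
           = Σ P(x) log₂(P(x)) + log₂(4)
           = log₂(4) - H(P)

H(P) = -Σ P(x) log₂(P(x)):
  -P(1)·log₂(P(1)) = -(0.0762)·log₂(0.0762) = 0.28301
  -P(2)·log₂(P(2)) = -(0.7124)·log₂(0.7124) = 0.34853
  -P(3)·log₂(P(3)) = -(0.1912)·log₂(0.1912) = 0.45636
  -P(4)·log₂(P(4)) = -(0.0202)·log₂(0.0202) = 0.11372
H(P) = 0.28301 + 0.34853 + 0.45636 + 0.11372 = 1.20162 bits

log₂(4) = 2.00000 bits

D_KL(P||U) = 2.00000 - 1.20162 = 0.79838 ≈ 0.7984 bits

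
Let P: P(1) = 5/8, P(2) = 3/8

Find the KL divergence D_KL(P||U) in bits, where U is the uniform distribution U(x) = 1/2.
0.0456 bits

U(i) = 1/2 for all i

D_KL(P||U) = Σ P(x) log₂(P(x) / (1/2))
           = Σ P(x) log₂(P(x)) + log₂(2)
           = log₂(2) - H(P)

H(P) = -Σ P(x) log₂(P(x)):
  -P(1)·log₂(P(1)) = -(5/8)·log₂(5/8) = 0.42379
  -P(2)·log₂(P(2)) = -(3/8)·log₂(3/8) = 0.53064
H(P) = 0.42379 + 0.53064 = 0.95443 bits

log₂(2) = 1.00000 bits

D_KL(P||U) = 1.00000 - 0.95443 = 0.04557 ≈ 0.0456 bits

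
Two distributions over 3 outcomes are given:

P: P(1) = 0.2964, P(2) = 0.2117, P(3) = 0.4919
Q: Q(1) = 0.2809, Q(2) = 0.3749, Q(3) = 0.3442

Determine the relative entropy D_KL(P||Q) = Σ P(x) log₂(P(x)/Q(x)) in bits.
0.1018 bits

D_KL(P||Q) = Σ P(x) log₂(P(x)/Q(x))

Computing term by term:
  P(1)·log₂(P(1)/Q(1)) = 0.2964·log₂(0.2964/0.2809) = 0.02297
  P(2)·log₂(P(2)/Q(2)) = 0.2117·log₂(0.2117/0.3749) = -0.17454
  P(3)·log₂(P(3)/Q(3)) = 0.4919·log₂(0.4919/0.3442) = 0.25339

D_KL(P||Q) = 0.02297 - 0.17454 + 0.25339 = 0.10182 ≈ 0.1018 bits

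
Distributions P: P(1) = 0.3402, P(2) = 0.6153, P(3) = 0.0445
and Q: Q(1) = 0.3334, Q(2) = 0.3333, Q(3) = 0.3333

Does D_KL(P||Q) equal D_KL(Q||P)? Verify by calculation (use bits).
D_KL(P||Q) = 0.4249 bits, D_KL(Q||P) = 0.6637 bits. No — D_KL(P||Q) ≠ D_KL(Q||P) for this pair.

D_KL(P||Q) = Σ P(x) log₂(P(x)/Q(x))

Computing term by term:
  P(1)·log₂(P(1)/Q(1)) = 0.3402·log₂(0.3402/0.3334) = 0.00991
  P(2)·log₂(P(2)/Q(2)) = 0.6153·log₂(0.6153/0.3333) = 0.54421
  P(3)·log₂(P(3)/Q(3)) = 0.0445·log₂(0.0445/0.3333) = -0.12927

D_KL(P||Q) = 0.00991 + 0.54421 - 0.12927 = 0.42485 ≈ 0.4249 bits

D_KL(Q||P) = Σ Q(x) log₂(Q(x)/P(x))

Computing term by term:
  Q(1)·log₂(Q(1)/P(1)) = 0.3334·log₂(0.3334/0.3402) = -0.00971
  Q(2)·log₂(Q(2)/P(2)) = 0.3333·log₂(0.3333/0.6153) = -0.29479
  Q(3)·log₂(Q(3)/P(3)) = 0.3333·log₂(0.3333/0.0445) = 0.96822

D_KL(Q||P) = -0.00971 - 0.29479 + 0.96822 = 0.66372 ≈ 0.6637 bits

These are NOT equal (difference: 0.2388 bits). KL divergence is asymmetric: D_KL(P||Q) ≠ D_KL(Q||P) in general.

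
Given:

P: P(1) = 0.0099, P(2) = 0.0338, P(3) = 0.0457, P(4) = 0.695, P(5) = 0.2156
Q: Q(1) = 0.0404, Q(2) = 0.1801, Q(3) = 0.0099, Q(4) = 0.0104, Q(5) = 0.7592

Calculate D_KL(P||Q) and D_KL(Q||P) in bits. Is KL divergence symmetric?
D_KL(P||Q) = 3.8210 bits, D_KL(Q||P) = 1.8106 bits. No, KL divergence is not symmetric.

D_KL(P||Q) = Σ P(x) log₂(P(x)/Q(x))

Computing term by term:
  P(1)·log₂(P(1)/Q(1)) = 0.0099·log₂(0.0099/0.0404) = -0.02009
  P(2)·log₂(P(2)/Q(2)) = 0.0338·log₂(0.0338/0.1801) = -0.08158
  P(3)·log₂(P(3)/Q(3)) = 0.0457·log₂(0.0457/0.0099) = 0.10085
  P(4)·log₂(P(4)/Q(4)) = 0.695·log₂(0.695/0.0104) = 4.21334
  P(5)·log₂(P(5)/Q(5)) = 0.2156·log₂(0.2156/0.7592) = -0.39156

D_KL(P||Q) = -0.02009 - 0.08158 + 0.10085 + 4.21334 - 0.39156 = 3.82096 ≈ 3.8210 bits

D_KL(Q||P) = Σ Q(x) log₂(Q(x)/P(x))

Computing term by term:
  Q(1)·log₂(Q(1)/P(1)) = 0.0404·log₂(0.0404/0.0099) = 0.08197
  Q(2)·log₂(Q(2)/P(2)) = 0.1801·log₂(0.1801/0.0338) = 0.43471
  Q(3)·log₂(Q(3)/P(3)) = 0.0099·log₂(0.0099/0.0457) = -0.02185
  Q(4)·log₂(Q(4)/P(4)) = 0.0104·log₂(0.0104/0.695) = -0.06305
  Q(5)·log₂(Q(5)/P(5)) = 0.7592·log₂(0.7592/0.2156) = 1.37880

D_KL(Q||P) = 0.08197 + 0.43471 - 0.02185 - 0.06305 + 1.37880 = 1.81058 ≈ 1.8106 bits

These are NOT equal (difference: 2.0104 bits). KL divergence is asymmetric: D_KL(P||Q) ≠ D_KL(Q||P) in general.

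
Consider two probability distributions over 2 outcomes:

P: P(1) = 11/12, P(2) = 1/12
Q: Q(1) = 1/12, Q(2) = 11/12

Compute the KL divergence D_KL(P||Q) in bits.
2.8829 bits

D_KL(P||Q) = Σ P(x) log₂(P(x)/Q(x))

Computing term by term:
  P(1)·log₂(P(1)/Q(1)) = (11/12)·log₂((11/12)/(1/12)) = 3.17115
  P(2)·log₂(P(2)/Q(2)) = (1/12)·log₂((1/12)/(11/12)) = -0.28829

D_KL(P||Q) = 3.17115 - 0.28829 = 2.88286 ≈ 2.8829 bits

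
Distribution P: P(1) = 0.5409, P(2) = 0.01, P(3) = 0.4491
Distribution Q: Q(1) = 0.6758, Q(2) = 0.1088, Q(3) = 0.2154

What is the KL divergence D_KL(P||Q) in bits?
0.2679 bits

D_KL(P||Q) = Σ P(x) log₂(P(x)/Q(x))

Computing term by term:
  P(1)·log₂(P(1)/Q(1)) = 0.5409·log₂(0.5409/0.6758) = -0.17376
  P(2)·log₂(P(2)/Q(2)) = 0.01·log₂(0.01/0.1088) = -0.03444
  P(3)·log₂(P(3)/Q(3)) = 0.4491·log₂(0.4491/0.2154) = 0.47605

D_KL(P||Q) = -0.17376 - 0.03444 + 0.47605 = 0.26785 ≈ 0.2679 bits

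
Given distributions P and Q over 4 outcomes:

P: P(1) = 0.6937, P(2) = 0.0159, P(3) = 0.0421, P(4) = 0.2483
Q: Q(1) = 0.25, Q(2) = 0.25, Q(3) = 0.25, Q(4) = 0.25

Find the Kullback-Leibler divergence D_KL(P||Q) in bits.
0.8476 bits

D_KL(P||Q) = Σ P(x) log₂(P(x)/Q(x))

Computing term by term:
  P(1)·log₂(P(1)/Q(1)) = 0.6937·log₂(0.6937/0.25) = 1.02139
  P(2)·log₂(P(2)/Q(2)) = 0.0159·log₂(0.0159/0.25) = -0.06320
  P(3)·log₂(P(3)/Q(3)) = 0.0421·log₂(0.0421/0.25) = -0.10820
  P(4)·log₂(P(4)/Q(4)) = 0.2483·log₂(0.2483/0.25) = -0.00244

D_KL(P||Q) = 1.02139 - 0.06320 - 0.10820 - 0.00244 = 0.84755 ≈ 0.8476 bits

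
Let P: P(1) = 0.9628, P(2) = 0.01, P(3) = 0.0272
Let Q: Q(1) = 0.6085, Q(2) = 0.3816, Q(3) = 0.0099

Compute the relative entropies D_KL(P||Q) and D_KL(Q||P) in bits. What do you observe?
D_KL(P||Q) = 0.6245 bits, D_KL(Q||P) = 1.5877 bits. The two directions give different values (D_KL(Q||P) exceeds D_KL(P||Q) by 0.9632 bits): KL divergence is asymmetric.

D_KL(P||Q) = Σ P(x) log₂(P(x)/Q(x))

Computing term by term:
  P(1)·log₂(P(1)/Q(1)) = 0.9628·log₂(0.9628/0.6085) = 0.63735
  P(2)·log₂(P(2)/Q(2)) = 0.01·log₂(0.01/0.3816) = -0.05254
  P(3)·log₂(P(3)/Q(3)) = 0.0272·log₂(0.0272/0.0099) = 0.03966

D_KL(P||Q) = 0.63735 - 0.05254 + 0.03966 = 0.62447 ≈ 0.6245 bits

D_KL(Q||P) = Σ Q(x) log₂(Q(x)/P(x))

Computing term by term:
  Q(1)·log₂(Q(1)/P(1)) = 0.6085·log₂(0.6085/0.9628) = -0.40281
  Q(2)·log₂(Q(2)/P(2)) = 0.3816·log₂(0.3816/0.01) = 2.00492
  Q(3)·log₂(Q(3)/P(3)) = 0.0099·log₂(0.0099/0.0272) = -0.01444

D_KL(Q||P) = -0.40281 + 2.00492 - 0.01444 = 1.58767 ≈ 1.5877 bits

These are NOT equal (difference: 0.9632 bits). KL divergence is asymmetric: D_KL(P||Q) ≠ D_KL(Q||P) in general.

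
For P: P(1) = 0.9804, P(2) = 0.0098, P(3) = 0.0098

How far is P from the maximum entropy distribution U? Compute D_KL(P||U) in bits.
1.4262 bits

U(i) = 1/3 for all i

D_KL(P||U) = Σ P(x) log₂(P(x) / (1/3))
           = Σ P(x) log₂(P(x)) + log₂(3)
           = log₂(3) - H(P)

H(P) = -Σ P(x) log₂(P(x)):
  -P(1)·log₂(P(1)) = -(0.9804)·log₂(0.9804) = 0.02800
  -P(2)·log₂(P(2)) = -(0.0098)·log₂(0.0098) = 0.06540
  -P(3)·log₂(P(3)) = -(0.0098)·log₂(0.0098) = 0.06540
H(P) = 0.02800 + 0.06540 + 0.06540 = 0.15880 bits

log₂(3) = 1.58496 bits

D_KL(P||U) = 1.58496 - 0.15880 = 1.42616 ≈ 1.4262 bits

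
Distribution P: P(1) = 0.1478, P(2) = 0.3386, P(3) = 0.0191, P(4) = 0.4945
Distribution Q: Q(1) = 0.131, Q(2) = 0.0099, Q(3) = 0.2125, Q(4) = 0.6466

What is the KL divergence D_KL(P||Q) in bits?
1.4935 bits

D_KL(P||Q) = Σ P(x) log₂(P(x)/Q(x))

Computing term by term:
  P(1)·log₂(P(1)/Q(1)) = 0.1478·log₂(0.1478/0.131) = 0.02573
  P(2)·log₂(P(2)/Q(2)) = 0.3386·log₂(0.3386/0.0099) = 1.72551
  P(3)·log₂(P(3)/Q(3)) = 0.0191·log₂(0.0191/0.2125) = -0.06639
  P(4)·log₂(P(4)/Q(4)) = 0.4945·log₂(0.4945/0.6466) = -0.19132

D_KL(P||Q) = 0.02573 + 1.72551 - 0.06639 - 0.19132 = 1.49353 ≈ 1.4935 bits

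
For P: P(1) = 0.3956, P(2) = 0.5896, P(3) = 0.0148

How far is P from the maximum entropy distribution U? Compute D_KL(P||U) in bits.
0.5163 bits

U(i) = 1/3 for all i

D_KL(P||U) = Σ P(x) log₂(P(x) / (1/3))
           = Σ P(x) log₂(P(x)) + log₂(3)
           = log₂(3) - H(P)

H(P) = -Σ P(x) log₂(P(x)):
  -P(1)·log₂(P(1)) = -(0.3956)·log₂(0.3956) = 0.52927
  -P(2)·log₂(P(2)) = -(0.5896)·log₂(0.5896) = 0.44939
  -P(3)·log₂(P(3)) = -(0.0148)·log₂(0.0148) = 0.08996
H(P) = 0.52927 + 0.44939 + 0.08996 = 1.06862 bits

log₂(3) = 1.58496 bits

D_KL(P||U) = 1.58496 - 1.06862 = 0.51634 ≈ 0.5163 bits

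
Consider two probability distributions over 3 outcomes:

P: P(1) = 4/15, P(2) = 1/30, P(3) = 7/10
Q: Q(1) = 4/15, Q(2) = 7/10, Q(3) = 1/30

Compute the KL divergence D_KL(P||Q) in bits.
2.9282 bits

D_KL(P||Q) = Σ P(x) log₂(P(x)/Q(x))

Computing term by term:
  P(1)·log₂(P(1)/Q(1)) = (4/15)·log₂((4/15)/(4/15)) = 0.00000
  P(2)·log₂(P(2)/Q(2)) = (1/30)·log₂((1/30)/(7/10)) = -0.14641
  P(3)·log₂(P(3)/Q(3)) = (7/10)·log₂((7/10)/(1/30)) = 3.07462

D_KL(P||Q) = 0.00000 - 0.14641 + 3.07462 = 2.92821 ≈ 2.9282 bits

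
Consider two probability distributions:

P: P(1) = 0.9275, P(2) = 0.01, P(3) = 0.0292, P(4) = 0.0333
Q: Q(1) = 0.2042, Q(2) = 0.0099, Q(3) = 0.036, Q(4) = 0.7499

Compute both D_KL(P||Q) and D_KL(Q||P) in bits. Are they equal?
D_KL(P||Q) = 1.8668 bits, D_KL(Q||P) = 2.9343 bits. No, they are not equal.

D_KL(P||Q) = Σ P(x) log₂(P(x)/Q(x))

Computing term by term:
  P(1)·log₂(P(1)/Q(1)) = 0.9275·log₂(0.9275/0.2042) = 2.02507
  P(2)·log₂(P(2)/Q(2)) = 0.01·log₂(0.01/0.0099) = 0.00014
  P(3)·log₂(P(3)/Q(3)) = 0.0292·log₂(0.0292/0.036) = -0.00882
  P(4)·log₂(P(4)/Q(4)) = 0.0333·log₂(0.0333/0.7499) = -0.14962

D_KL(P||Q) = 2.02507 + 0.00014 - 0.00882 - 0.14962 = 1.86677 ≈ 1.8668 bits

D_KL(Q||P) = Σ Q(x) log₂(Q(x)/P(x))

Computing term by term:
  Q(1)·log₂(Q(1)/P(1)) = 0.2042·log₂(0.2042/0.9275) = -0.44584
  Q(2)·log₂(Q(2)/P(2)) = 0.0099·log₂(0.0099/0.01) = -0.00014
  Q(3)·log₂(Q(3)/P(3)) = 0.036·log₂(0.036/0.0292) = 0.01087
  Q(4)·log₂(Q(4)/P(4)) = 0.7499·log₂(0.7499/0.0333) = 3.36938

D_KL(Q||P) = -0.44584 - 0.00014 + 0.01087 + 3.36938 = 2.93427 ≈ 2.9343 bits

These are NOT equal (difference: 1.0675 bits). KL divergence is asymmetric: D_KL(P||Q) ≠ D_KL(Q||P) in general.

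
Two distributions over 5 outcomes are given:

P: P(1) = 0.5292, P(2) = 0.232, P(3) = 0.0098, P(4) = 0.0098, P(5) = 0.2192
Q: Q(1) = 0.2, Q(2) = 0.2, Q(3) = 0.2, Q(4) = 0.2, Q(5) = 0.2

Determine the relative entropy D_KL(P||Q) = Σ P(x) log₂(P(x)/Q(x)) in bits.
0.7363 bits

D_KL(P||Q) = Σ P(x) log₂(P(x)/Q(x))

Computing term by term:
  P(1)·log₂(P(1)/Q(1)) = 0.5292·log₂(0.5292/0.2) = 0.74290
  P(2)·log₂(P(2)/Q(2)) = 0.232·log₂(0.232/0.2) = 0.04968
  P(3)·log₂(P(3)/Q(3)) = 0.0098·log₂(0.0098/0.2) = -0.04264
  P(4)·log₂(P(4)/Q(4)) = 0.0098·log₂(0.0098/0.2) = -0.04264
  P(5)·log₂(P(5)/Q(5)) = 0.2192·log₂(0.2192/0.2) = 0.02899

D_KL(P||Q) = 0.74290 + 0.04968 - 0.04264 - 0.04264 + 0.02899 = 0.73629 ≈ 0.7363 bits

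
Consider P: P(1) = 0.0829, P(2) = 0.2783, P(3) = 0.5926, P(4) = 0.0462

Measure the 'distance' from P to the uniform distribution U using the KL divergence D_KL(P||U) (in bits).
0.5364 bits

U(i) = 1/4 for all i

D_KL(P||U) = Σ P(x) log₂(P(x) / (1/4))
           = Σ P(x) log₂(P(x)) + log₂(4)
           = log₂(4) - H(P)

H(P) = -Σ P(x) log₂(P(x)):
  -P(1)·log₂(P(1)) = -(0.0829)·log₂(0.0829) = 0.29782
  -P(2)·log₂(P(2)) = -(0.2783)·log₂(0.2783) = 0.51354
  -P(3)·log₂(P(3)) = -(0.5926)·log₂(0.5926) = 0.44734
  -P(4)·log₂(P(4)) = -(0.0462)·log₂(0.0462) = 0.20494
H(P) = 0.29782 + 0.51354 + 0.44734 + 0.20494 = 1.46364 bits

log₂(4) = 2.00000 bits

D_KL(P||U) = 2.00000 - 1.46364 = 0.53636 ≈ 0.5364 bits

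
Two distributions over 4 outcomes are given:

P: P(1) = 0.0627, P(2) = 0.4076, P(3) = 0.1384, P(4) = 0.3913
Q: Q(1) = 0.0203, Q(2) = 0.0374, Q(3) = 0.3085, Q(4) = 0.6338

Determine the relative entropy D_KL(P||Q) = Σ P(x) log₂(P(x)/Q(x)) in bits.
1.0743 bits

D_KL(P||Q) = Σ P(x) log₂(P(x)/Q(x))

Computing term by term:
  P(1)·log₂(P(1)/Q(1)) = 0.0627·log₂(0.0627/0.0203) = 0.10201
  P(2)·log₂(P(2)/Q(2)) = 0.4076·log₂(0.4076/0.0374) = 1.40461
  P(3)·log₂(P(3)/Q(3)) = 0.1384·log₂(0.1384/0.3085) = -0.16005
  P(4)·log₂(P(4)/Q(4)) = 0.3913·log₂(0.3913/0.6338) = -0.27225

D_KL(P||Q) = 0.10201 + 1.40461 - 0.16005 - 0.27225 = 1.07432 ≈ 1.0743 bits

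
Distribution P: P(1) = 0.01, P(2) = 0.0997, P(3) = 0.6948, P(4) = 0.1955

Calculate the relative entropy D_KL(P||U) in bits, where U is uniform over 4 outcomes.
0.7766 bits

U(i) = 1/4 for all i

D_KL(P||U) = Σ P(x) log₂(P(x) / (1/4))
           = Σ P(x) log₂(P(x)) + log₂(4)
           = log₂(4) - H(P)

H(P) = -Σ P(x) log₂(P(x)):
  -P(1)·log₂(P(1)) = -(0.01)·log₂(0.01) = 0.06644
  -P(2)·log₂(P(2)) = -(0.0997)·log₂(0.0997) = 0.33163
  -P(3)·log₂(P(3)) = -(0.6948)·log₂(0.6948) = 0.36500
  -P(4)·log₂(P(4)) = -(0.1955)·log₂(0.1955) = 0.46036
H(P) = 0.06644 + 0.33163 + 0.36500 + 0.46036 = 1.22343 bits

log₂(4) = 2.00000 bits

D_KL(P||U) = 2.00000 - 1.22343 = 0.77657 ≈ 0.7766 bits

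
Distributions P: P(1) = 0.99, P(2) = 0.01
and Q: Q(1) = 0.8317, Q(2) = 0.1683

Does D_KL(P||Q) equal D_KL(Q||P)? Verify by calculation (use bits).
D_KL(P||Q) = 0.2081 bits, D_KL(Q||P) = 0.4764 bits. No — D_KL(P||Q) ≠ D_KL(Q||P) for this pair.

D_KL(P||Q) = Σ P(x) log₂(P(x)/Q(x))

Computing term by term:
  P(1)·log₂(P(1)/Q(1)) = 0.99·log₂(0.99/0.8317) = 0.24885
  P(2)·log₂(P(2)/Q(2)) = 0.01·log₂(0.01/0.1683) = -0.04073

D_KL(P||Q) = 0.24885 - 0.04073 = 0.20812 ≈ 0.2081 bits

D_KL(Q||P) = Σ Q(x) log₂(Q(x)/P(x))

Computing term by term:
  Q(1)·log₂(Q(1)/P(1)) = 0.8317·log₂(0.8317/0.99) = -0.20906
  Q(2)·log₂(Q(2)/P(2)) = 0.1683·log₂(0.1683/0.01) = 0.68548

D_KL(Q||P) = -0.20906 + 0.68548 = 0.47642 ≈ 0.4764 bits

These are NOT equal (difference: 0.2683 bits). KL divergence is asymmetric: D_KL(P||Q) ≠ D_KL(Q||P) in general.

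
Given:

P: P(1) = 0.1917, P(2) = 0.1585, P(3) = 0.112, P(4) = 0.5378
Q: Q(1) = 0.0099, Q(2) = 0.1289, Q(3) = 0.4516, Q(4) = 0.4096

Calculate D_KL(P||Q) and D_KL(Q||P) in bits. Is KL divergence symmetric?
D_KL(P||Q) = 0.8528 bits, D_KL(Q||P) = 0.6667 bits. No, KL divergence is not symmetric.

D_KL(P||Q) = Σ P(x) log₂(P(x)/Q(x))

Computing term by term:
  P(1)·log₂(P(1)/Q(1)) = 0.1917·log₂(0.1917/0.0099) = 0.81957
  P(2)·log₂(P(2)/Q(2)) = 0.1585·log₂(0.1585/0.1289) = 0.04727
  P(3)·log₂(P(3)/Q(3)) = 0.112·log₂(0.112/0.4516) = -0.22529
  P(4)·log₂(P(4)/Q(4)) = 0.5378·log₂(0.5378/0.4096) = 0.21128

D_KL(P||Q) = 0.81957 + 0.04727 - 0.22529 + 0.21128 = 0.85283 ≈ 0.8528 bits

D_KL(Q||P) = Σ Q(x) log₂(Q(x)/P(x))

Computing term by term:
  Q(1)·log₂(Q(1)/P(1)) = 0.0099·log₂(0.0099/0.1917) = -0.04233
  Q(2)·log₂(Q(2)/P(2)) = 0.1289·log₂(0.1289/0.1585) = -0.03844
  Q(3)·log₂(Q(3)/P(3)) = 0.4516·log₂(0.4516/0.112) = 0.90841
  Q(4)·log₂(Q(4)/P(4)) = 0.4096·log₂(0.4096/0.5378) = -0.16091

D_KL(Q||P) = -0.04233 - 0.03844 + 0.90841 - 0.16091 = 0.66673 ≈ 0.6667 bits

These are NOT equal (difference: 0.1861 bits). KL divergence is asymmetric: D_KL(P||Q) ≠ D_KL(Q||P) in general.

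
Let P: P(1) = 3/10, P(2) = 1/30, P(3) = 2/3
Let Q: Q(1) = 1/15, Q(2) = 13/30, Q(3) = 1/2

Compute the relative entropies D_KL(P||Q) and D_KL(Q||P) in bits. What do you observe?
D_KL(P||Q) = 0.8043 bits, D_KL(Q||P) = 1.2513 bits. The two directions give different values (D_KL(Q||P) exceeds D_KL(P||Q) by 0.4470 bits): KL divergence is asymmetric.

D_KL(P||Q) = Σ P(x) log₂(P(x)/Q(x))

Computing term by term:
  P(1)·log₂(P(1)/Q(1)) = (3/10)·log₂((3/10)/(1/15)) = 0.65098
  P(2)·log₂(P(2)/Q(2)) = (1/30)·log₂((1/30)/(13/30)) = -0.12335
  P(3)·log₂(P(3)/Q(3)) = (2/3)·log₂((2/3)/(1/2)) = 0.27669

D_KL(P||Q) = 0.65098 - 0.12335 + 0.27669 = 0.80432 ≈ 0.8043 bits

D_KL(Q||P) = Σ Q(x) log₂(Q(x)/P(x))

Computing term by term:
  Q(1)·log₂(Q(1)/P(1)) = (1/15)·log₂((1/15)/(3/10)) = -0.14466
  Q(2)·log₂(Q(2)/P(2)) = (13/30)·log₂((13/30)/(1/30)) = 1.60352
  Q(3)·log₂(Q(3)/P(3)) = (1/2)·log₂((1/2)/(2/3)) = -0.20752

D_KL(Q||P) = -0.14466 + 1.60352 - 0.20752 = 1.25134 ≈ 1.2513 bits

These are NOT equal (difference: 0.4470 bits). KL divergence is asymmetric: D_KL(P||Q) ≠ D_KL(Q||P) in general.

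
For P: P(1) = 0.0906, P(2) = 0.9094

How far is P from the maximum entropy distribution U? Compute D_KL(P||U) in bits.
0.5615 bits

U(i) = 1/2 for all i

D_KL(P||U) = Σ P(x) log₂(P(x) / (1/2))
           = Σ P(x) log₂(P(x)) + log₂(2)
           = log₂(2) - H(P)

H(P) = -Σ P(x) log₂(P(x)):
  -P(1)·log₂(P(1)) = -(0.0906)·log₂(0.0906) = 0.31387
  -P(2)·log₂(P(2)) = -(0.9094)·log₂(0.9094) = 0.12460
H(P) = 0.31387 + 0.12460 = 0.43847 bits

log₂(2) = 1.00000 bits

D_KL(P||U) = 1.00000 - 0.43847 = 0.56153 ≈ 0.5615 bits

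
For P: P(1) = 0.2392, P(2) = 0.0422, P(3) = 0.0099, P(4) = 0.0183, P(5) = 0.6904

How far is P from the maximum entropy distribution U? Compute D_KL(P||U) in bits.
1.0950 bits

U(i) = 1/5 for all i

D_KL(P||U) = Σ P(x) log₂(P(x) / (1/5))
           = Σ P(x) log₂(P(x)) + log₂(5)
           = log₂(5) - H(P)

H(P) = -Σ P(x) log₂(P(x)):
  -P(1)·log₂(P(1)) = -(0.2392)·log₂(0.2392) = 0.49364
  -P(2)·log₂(P(2)) = -(0.0422)·log₂(0.0422) = 0.19271
  -P(3)·log₂(P(3)) = -(0.0099)·log₂(0.0099) = 0.06592
  -P(4)·log₂(P(4)) = -(0.0183)·log₂(0.0183) = 0.10563
  -P(5)·log₂(P(5)) = -(0.6904)·log₂(0.6904) = 0.36902
H(P) = 0.49364 + 0.19271 + 0.06592 + 0.10563 + 0.36902 = 1.22692 bits

log₂(5) = 2.32193 bits

D_KL(P||U) = 2.32193 - 1.22692 = 1.09501 ≈ 1.0950 bits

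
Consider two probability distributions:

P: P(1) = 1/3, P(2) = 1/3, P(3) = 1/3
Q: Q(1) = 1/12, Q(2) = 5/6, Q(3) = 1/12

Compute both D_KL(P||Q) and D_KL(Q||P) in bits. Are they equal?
D_KL(P||Q) = 0.8927 bits, D_KL(Q||P) = 0.7683 bits. No, they are not equal.

D_KL(P||Q) = Σ P(x) log₂(P(x)/Q(x))

Computing term by term:
  P(1)·log₂(P(1)/Q(1)) = (1/3)·log₂((1/3)/(1/12)) = 0.66667
  P(2)·log₂(P(2)/Q(2)) = (1/3)·log₂((1/3)/(5/6)) = -0.44064
  P(3)·log₂(P(3)/Q(3)) = (1/3)·log₂((1/3)/(1/12)) = 0.66667

D_KL(P||Q) = 0.66667 - 0.44064 + 0.66667 = 0.89270 ≈ 0.8927 bits

D_KL(Q||P) = Σ Q(x) log₂(Q(x)/P(x))

Computing term by term:
  Q(1)·log₂(Q(1)/P(1)) = (1/12)·log₂((1/12)/(1/3)) = -0.16667
  Q(2)·log₂(Q(2)/P(2)) = (5/6)·log₂((5/6)/(1/3)) = 1.10161
  Q(3)·log₂(Q(3)/P(3)) = (1/12)·log₂((1/12)/(1/3)) = -0.16667

D_KL(Q||P) = -0.16667 + 1.10161 - 0.16667 = 0.76827 ≈ 0.7683 bits

These are NOT equal (difference: 0.1244 bits). KL divergence is asymmetric: D_KL(P||Q) ≠ D_KL(Q||P) in general.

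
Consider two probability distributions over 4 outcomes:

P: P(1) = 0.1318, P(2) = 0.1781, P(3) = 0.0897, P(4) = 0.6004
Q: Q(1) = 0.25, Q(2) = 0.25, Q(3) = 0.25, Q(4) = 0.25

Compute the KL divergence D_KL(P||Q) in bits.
0.4174 bits

D_KL(P||Q) = Σ P(x) log₂(P(x)/Q(x))

Computing term by term:
  P(1)·log₂(P(1)/Q(1)) = 0.1318·log₂(0.1318/0.25) = -0.12173
  P(2)·log₂(P(2)/Q(2)) = 0.1781·log₂(0.1781/0.25) = -0.08713
  P(3)·log₂(P(3)/Q(3)) = 0.0897·log₂(0.0897/0.25) = -0.13264
  P(4)·log₂(P(4)/Q(4)) = 0.6004·log₂(0.6004/0.25) = 0.75890

D_KL(P||Q) = -0.12173 - 0.08713 - 0.13264 + 0.75890 = 0.41740 ≈ 0.4174 bits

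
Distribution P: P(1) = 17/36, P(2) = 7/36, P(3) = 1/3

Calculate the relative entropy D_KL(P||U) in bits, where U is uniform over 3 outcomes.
0.0861 bits

U(i) = 1/3 for all i

D_KL(P||U) = Σ P(x) log₂(P(x) / (1/3))
           = Σ P(x) log₂(P(x)) + log₂(3)
           = log₂(3) - H(P)

H(P) = -Σ P(x) log₂(P(x)):
  -P(1)·log₂(P(1)) = -(17/36)·log₂(17/36) = 0.51116
  -P(2)·log₂(P(2)) = -(7/36)·log₂(7/36) = 0.45939
  -P(3)·log₂(P(3)) = -(1/3)·log₂(1/3) = 0.52832
H(P) = 0.51116 + 0.45939 + 0.52832 = 1.49887 bits

log₂(3) = 1.58496 bits

D_KL(P||U) = 1.58496 - 1.49887 = 0.08609 ≈ 0.0861 bits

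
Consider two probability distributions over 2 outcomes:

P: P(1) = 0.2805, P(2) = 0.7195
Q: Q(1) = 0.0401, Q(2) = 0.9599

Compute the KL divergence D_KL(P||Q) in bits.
0.4879 bits

D_KL(P||Q) = Σ P(x) log₂(P(x)/Q(x))

Computing term by term:
  P(1)·log₂(P(1)/Q(1)) = 0.2805·log₂(0.2805/0.0401) = 0.78717
  P(2)·log₂(P(2)/Q(2)) = 0.7195·log₂(0.7195/0.9599) = -0.29923

D_KL(P||Q) = 0.78717 - 0.29923 = 0.48794 ≈ 0.4879 bits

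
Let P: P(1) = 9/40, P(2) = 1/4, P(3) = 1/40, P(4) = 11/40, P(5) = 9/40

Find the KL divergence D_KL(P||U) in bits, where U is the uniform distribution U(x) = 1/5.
0.2083 bits

U(i) = 1/5 for all i

D_KL(P||U) = Σ P(x) log₂(P(x) / (1/5))
           = Σ P(x) log₂(P(x)) + log₂(5)
           = log₂(5) - H(P)

H(P) = -Σ P(x) log₂(P(x)):
  -P(1)·log₂(P(1)) = -(9/40)·log₂(9/40) = 0.48420
  -P(2)·log₂(P(2)) = -(1/4)·log₂(1/4) = 0.50000
  -P(3)·log₂(P(3)) = -(1/40)·log₂(1/40) = 0.13305
  -P(4)·log₂(P(4)) = -(11/40)·log₂(11/40) = 0.51219
  -P(5)·log₂(P(5)) = -(9/40)·log₂(9/40) = 0.48420
H(P) = 0.48420 + 0.50000 + 0.13305 + 0.51219 + 0.48420 = 2.11364 bits

log₂(5) = 2.32193 bits

D_KL(P||U) = 2.32193 - 2.11364 = 0.20829 ≈ 0.2083 bits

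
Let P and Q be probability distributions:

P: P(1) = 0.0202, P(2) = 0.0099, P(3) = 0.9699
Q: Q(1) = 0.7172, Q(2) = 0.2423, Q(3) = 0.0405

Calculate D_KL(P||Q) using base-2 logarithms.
4.2942 bits

D_KL(P||Q) = Σ P(x) log₂(P(x)/Q(x))

Computing term by term:
  P(1)·log₂(P(1)/Q(1)) = 0.0202·log₂(0.0202/0.7172) = -0.10403
  P(2)·log₂(P(2)/Q(2)) = 0.0099·log₂(0.0099/0.2423) = -0.04567
  P(3)·log₂(P(3)/Q(3)) = 0.9699·log₂(0.9699/0.0405) = 4.44393

D_KL(P||Q) = -0.10403 - 0.04567 + 4.44393 = 4.29423 ≈ 4.2942 bits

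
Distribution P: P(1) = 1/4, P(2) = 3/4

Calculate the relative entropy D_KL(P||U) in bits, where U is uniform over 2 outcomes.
0.1887 bits

U(i) = 1/2 for all i

D_KL(P||U) = Σ P(x) log₂(P(x) / (1/2))
           = Σ P(x) log₂(P(x)) + log₂(2)
           = log₂(2) - H(P)

H(P) = -Σ P(x) log₂(P(x)):
  -P(1)·log₂(P(1)) = -(1/4)·log₂(1/4) = 0.50000
  -P(2)·log₂(P(2)) = -(3/4)·log₂(3/4) = 0.31128
H(P) = 0.50000 + 0.31128 = 0.81128 bits

log₂(2) = 1.00000 bits

D_KL(P||U) = 1.00000 - 0.81128 = 0.18872 ≈ 0.1887 bits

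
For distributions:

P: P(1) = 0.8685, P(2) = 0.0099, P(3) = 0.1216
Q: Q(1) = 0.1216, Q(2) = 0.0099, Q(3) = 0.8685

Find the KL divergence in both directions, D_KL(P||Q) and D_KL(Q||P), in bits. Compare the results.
D_KL(P||Q) = 2.1185 bits, D_KL(Q||P) = 2.1185 bits. The two directions give exactly the same value for this pair.

D_KL(P||Q) = Σ P(x) log₂(P(x)/Q(x))

Computing term by term:
  P(1)·log₂(P(1)/Q(1)) = 0.8685·log₂(0.8685/0.1216) = 2.46340
  P(2)·log₂(P(2)/Q(2)) = 0.0099·log₂(0.0099/0.0099) = 0.00000
  P(3)·log₂(P(3)/Q(3)) = 0.1216·log₂(0.1216/0.8685) = -0.34490

D_KL(P||Q) = 2.46340 + 0.00000 - 0.34490 = 2.11850 ≈ 2.1185 bits

D_KL(Q||P) = Σ Q(x) log₂(Q(x)/P(x))

Computing term by term:
  Q(1)·log₂(Q(1)/P(1)) = 0.1216·log₂(0.1216/0.8685) = -0.34490
  Q(2)·log₂(Q(2)/P(2)) = 0.0099·log₂(0.0099/0.0099) = 0.00000
  Q(3)·log₂(Q(3)/P(3)) = 0.8685·log₂(0.8685/0.1216) = 2.46340

D_KL(Q||P) = -0.34490 + 0.00000 + 2.46340 = 2.11850 ≈ 2.1185 bits

These ARE equal here. Q is P with outcomes relabeled (Q(1) = P(3), Q(3) = P(1)) by a relabeling that is its own inverse, so the two sums contain exactly the same terms in a different order. This is a special case — KL divergence is not symmetric in general: D_KL(P||Q) ≠ D_KL(Q||P) for most P, Q.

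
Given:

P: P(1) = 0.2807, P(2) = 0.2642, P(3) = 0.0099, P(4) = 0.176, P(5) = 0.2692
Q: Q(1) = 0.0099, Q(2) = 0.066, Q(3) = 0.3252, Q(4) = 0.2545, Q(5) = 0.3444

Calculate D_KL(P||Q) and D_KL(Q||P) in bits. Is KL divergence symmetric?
D_KL(P||Q) = 1.6440 bits, D_KL(Q||P) = 1.7163 bits. No, KL divergence is not symmetric.

D_KL(P||Q) = Σ P(x) log₂(P(x)/Q(x))

Computing term by term:
  P(1)·log₂(P(1)/Q(1)) = 0.2807·log₂(0.2807/0.0099) = 1.35451
  P(2)·log₂(P(2)/Q(2)) = 0.2642·log₂(0.2642/0.066) = 0.52869
  P(3)·log₂(P(3)/Q(3)) = 0.0099·log₂(0.0099/0.3252) = -0.04987
  P(4)·log₂(P(4)/Q(4)) = 0.176·log₂(0.176/0.2545) = -0.09365
  P(5)·log₂(P(5)/Q(5)) = 0.2692·log₂(0.2692/0.3444) = -0.09568

D_KL(P||Q) = 1.35451 + 0.52869 - 0.04987 - 0.09365 - 0.09568 = 1.64400 ≈ 1.6440 bits

D_KL(Q||P) = Σ Q(x) log₂(Q(x)/P(x))

Computing term by term:
  Q(1)·log₂(Q(1)/P(1)) = 0.0099·log₂(0.0099/0.2807) = -0.04777
  Q(2)·log₂(Q(2)/P(2)) = 0.066·log₂(0.066/0.2642) = -0.13207
  Q(3)·log₂(Q(3)/P(3)) = 0.3252·log₂(0.3252/0.0099) = 1.63828
  Q(4)·log₂(Q(4)/P(4)) = 0.2545·log₂(0.2545/0.176) = 0.13542
  Q(5)·log₂(Q(5)/P(5)) = 0.3444·log₂(0.3444/0.2692) = 0.12240

D_KL(Q||P) = -0.04777 - 0.13207 + 1.63828 + 0.13542 + 0.12240 = 1.71626 ≈ 1.7163 bits

These are NOT equal (difference: 0.0723 bits). KL divergence is asymmetric: D_KL(P||Q) ≠ D_KL(Q||P) in general.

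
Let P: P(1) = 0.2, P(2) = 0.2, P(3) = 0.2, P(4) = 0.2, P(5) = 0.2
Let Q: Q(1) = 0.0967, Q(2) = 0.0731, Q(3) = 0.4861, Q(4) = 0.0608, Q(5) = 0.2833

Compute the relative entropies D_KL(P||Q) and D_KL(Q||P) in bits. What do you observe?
D_KL(P||Q) = 0.4869 bits, D_KL(Q||P) = 0.4532 bits. The two directions give different values (D_KL(P||Q) exceeds D_KL(Q||P) by 0.0337 bits): KL divergence is asymmetric.

D_KL(P||Q) = Σ P(x) log₂(P(x)/Q(x))

Computing term by term:
  P(1)·log₂(P(1)/Q(1)) = 0.2·log₂(0.2/0.0967) = 0.20968
  P(2)·log₂(P(2)/Q(2)) = 0.2·log₂(0.2/0.0731) = 0.29041
  P(3)·log₂(P(3)/Q(3)) = 0.2·log₂(0.2/0.4861) = -0.25625
  P(4)·log₂(P(4)/Q(4)) = 0.2·log₂(0.2/0.0608) = 0.34357
  P(5)·log₂(P(5)/Q(5)) = 0.2·log₂(0.2/0.2833) = -0.10047

D_KL(P||Q) = 0.20968 + 0.29041 - 0.25625 + 0.34357 - 0.10047 = 0.48694 ≈ 0.4869 bits

D_KL(Q||P) = Σ Q(x) log₂(Q(x)/P(x))

Computing term by term:
  Q(1)·log₂(Q(1)/P(1)) = 0.0967·log₂(0.0967/0.2) = -0.10138
  Q(2)·log₂(Q(2)/P(2)) = 0.0731·log₂(0.0731/0.2) = -0.10615
  Q(3)·log₂(Q(3)/P(3)) = 0.4861·log₂(0.4861/0.2) = 0.62282
  Q(4)·log₂(Q(4)/P(4)) = 0.0608·log₂(0.0608/0.2) = -0.10445
  Q(5)·log₂(Q(5)/P(5)) = 0.2833·log₂(0.2833/0.2) = 0.14231

D_KL(Q||P) = -0.10138 - 0.10615 + 0.62282 - 0.10445 + 0.14231 = 0.45315 ≈ 0.4532 bits

These are NOT equal (difference: 0.0337 bits). KL divergence is asymmetric: D_KL(P||Q) ≠ D_KL(Q||P) in general.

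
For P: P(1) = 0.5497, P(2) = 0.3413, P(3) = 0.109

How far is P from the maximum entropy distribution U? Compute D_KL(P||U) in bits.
0.2326 bits

U(i) = 1/3 for all i

D_KL(P||U) = Σ P(x) log₂(P(x) / (1/3))
           = Σ P(x) log₂(P(x)) + log₂(3)
           = log₂(3) - H(P)

H(P) = -Σ P(x) log₂(P(x)):
  -P(1)·log₂(P(1)) = -(0.5497)·log₂(0.5497) = 0.47455
  -P(2)·log₂(P(2)) = -(0.3413)·log₂(0.3413) = 0.52932
  -P(3)·log₂(P(3)) = -(0.109)·log₂(0.109) = 0.34854
H(P) = 0.47455 + 0.52932 + 0.34854 = 1.35241 bits

log₂(3) = 1.58496 bits

D_KL(P||U) = 1.58496 - 1.35241 = 0.23255 ≈ 0.2326 bits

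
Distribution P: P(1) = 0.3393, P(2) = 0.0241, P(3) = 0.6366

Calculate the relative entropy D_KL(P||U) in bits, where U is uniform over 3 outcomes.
0.5116 bits

U(i) = 1/3 for all i

D_KL(P||U) = Σ P(x) log₂(P(x) / (1/3))
           = Σ P(x) log₂(P(x)) + log₂(3)
           = log₂(3) - H(P)

H(P) = -Σ P(x) log₂(P(x)):
  -P(1)·log₂(P(1)) = -(0.3393)·log₂(0.3393) = 0.52909
  -P(2)·log₂(P(2)) = -(0.0241)·log₂(0.0241) = 0.12953
  -P(3)·log₂(P(3)) = -(0.6366)·log₂(0.6366) = 0.41477
H(P) = 0.52909 + 0.12953 + 0.41477 = 1.07339 bits

log₂(3) = 1.58496 bits

D_KL(P||U) = 1.58496 - 1.07339 = 0.51157 ≈ 0.5116 bits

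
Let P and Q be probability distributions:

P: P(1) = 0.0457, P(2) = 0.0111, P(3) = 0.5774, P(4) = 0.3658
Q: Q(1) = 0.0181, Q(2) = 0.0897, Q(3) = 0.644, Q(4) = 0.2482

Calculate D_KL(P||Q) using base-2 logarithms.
0.1414 bits

D_KL(P||Q) = Σ P(x) log₂(P(x)/Q(x))

Computing term by term:
  P(1)·log₂(P(1)/Q(1)) = 0.0457·log₂(0.0457/0.0181) = 0.06106
  P(2)·log₂(P(2)/Q(2)) = 0.0111·log₂(0.0111/0.0897) = -0.03346
  P(3)·log₂(P(3)/Q(3)) = 0.5774·log₂(0.5774/0.644) = -0.09093
  P(4)·log₂(P(4)/Q(4)) = 0.3658·log₂(0.3658/0.2482) = 0.20468

D_KL(P||Q) = 0.06106 - 0.03346 - 0.09093 + 0.20468 = 0.14135 ≈ 0.1414 bits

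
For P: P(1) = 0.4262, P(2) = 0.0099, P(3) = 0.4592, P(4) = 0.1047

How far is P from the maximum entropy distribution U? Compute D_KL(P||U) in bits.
0.5532 bits

U(i) = 1/4 for all i

D_KL(P||U) = Σ P(x) log₂(P(x) / (1/4))
           = Σ P(x) log₂(P(x)) + log₂(4)
           = log₂(4) - H(P)

H(P) = -Σ P(x) log₂(P(x)):
  -P(1)·log₂(P(1)) = -(0.4262)·log₂(0.4262) = 0.52440
  -P(2)·log₂(P(2)) = -(0.0099)·log₂(0.0099) = 0.06592
  -P(3)·log₂(P(3)) = -(0.4592)·log₂(0.4592) = 0.51559
  -P(4)·log₂(P(4)) = -(0.1047)·log₂(0.1047) = 0.34087
H(P) = 0.52440 + 0.06592 + 0.51559 + 0.34087 = 1.44678 bits

log₂(4) = 2.00000 bits

D_KL(P||U) = 2.00000 - 1.44678 = 0.55322 ≈ 0.5532 bits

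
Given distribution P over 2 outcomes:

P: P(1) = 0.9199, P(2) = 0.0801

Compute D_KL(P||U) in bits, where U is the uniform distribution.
0.5975 bits

U(i) = 1/2 for all i

D_KL(P||U) = Σ P(x) log₂(P(x) / (1/2))
           = Σ P(x) log₂(P(x)) + log₂(2)
           = log₂(2) - H(P)

H(P) = -Σ P(x) log₂(P(x)):
  -P(1)·log₂(P(1)) = -(0.9199)·log₂(0.9199) = 0.11080
  -P(2)·log₂(P(2)) = -(0.0801)·log₂(0.0801) = 0.29173
H(P) = 0.11080 + 0.29173 = 0.40253 bits

log₂(2) = 1.00000 bits

D_KL(P||U) = 1.00000 - 0.40253 = 0.59747 ≈ 0.5975 bits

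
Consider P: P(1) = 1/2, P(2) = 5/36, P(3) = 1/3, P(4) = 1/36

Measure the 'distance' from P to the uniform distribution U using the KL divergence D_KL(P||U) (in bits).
0.4325 bits

U(i) = 1/4 for all i

D_KL(P||U) = Σ P(x) log₂(P(x) / (1/4))
           = Σ P(x) log₂(P(x)) + log₂(4)
           = log₂(4) - H(P)

H(P) = -Σ P(x) log₂(P(x)):
  -P(1)·log₂(P(1)) = -(1/2)·log₂(1/2) = 0.50000
  -P(2)·log₂(P(2)) = -(5/36)·log₂(5/36) = 0.39556
  -P(3)·log₂(P(3)) = -(1/3)·log₂(1/3) = 0.52832
  -P(4)·log₂(P(4)) = -(1/36)·log₂(1/36) = 0.14361
H(P) = 0.50000 + 0.39556 + 0.52832 + 0.14361 = 1.56749 bits

log₂(4) = 2.00000 bits

D_KL(P||U) = 2.00000 - 1.56749 = 0.43251 ≈ 0.4325 bits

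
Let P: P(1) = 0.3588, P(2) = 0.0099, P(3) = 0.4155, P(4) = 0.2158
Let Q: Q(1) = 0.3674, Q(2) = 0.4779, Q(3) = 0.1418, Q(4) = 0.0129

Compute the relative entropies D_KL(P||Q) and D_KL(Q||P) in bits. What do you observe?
D_KL(P||Q) = 1.4539 bits, D_KL(Q||P) = 2.4132 bits. The two directions give different values (D_KL(Q||P) exceeds D_KL(P||Q) by 0.9593 bits): KL divergence is asymmetric.

D_KL(P||Q) = Σ P(x) log₂(P(x)/Q(x))

Computing term by term:
  P(1)·log₂(P(1)/Q(1)) = 0.3588·log₂(0.3588/0.3674) = -0.01226
  P(2)·log₂(P(2)/Q(2)) = 0.0099·log₂(0.0099/0.4779) = -0.05537
  P(3)·log₂(P(3)/Q(3)) = 0.4155·log₂(0.4155/0.1418) = 0.64444
  P(4)·log₂(P(4)/Q(4)) = 0.2158·log₂(0.2158/0.0129) = 0.87707

D_KL(P||Q) = -0.01226 - 0.05537 + 0.64444 + 0.87707 = 1.45388 ≈ 1.4539 bits

D_KL(Q||P) = Σ Q(x) log₂(Q(x)/P(x))

Computing term by term:
  Q(1)·log₂(Q(1)/P(1)) = 0.3674·log₂(0.3674/0.3588) = 0.01255
  Q(2)·log₂(Q(2)/P(2)) = 0.4779·log₂(0.4779/0.0099) = 2.67296
  Q(3)·log₂(Q(3)/P(3)) = 0.1418·log₂(0.1418/0.4155) = -0.21993
  Q(4)·log₂(Q(4)/P(4)) = 0.0129·log₂(0.0129/0.2158) = -0.05243

D_KL(Q||P) = 0.01255 + 2.67296 - 0.21993 - 0.05243 = 2.41315 ≈ 2.4132 bits

These are NOT equal (difference: 0.9593 bits). KL divergence is asymmetric: D_KL(P||Q) ≠ D_KL(Q||P) in general.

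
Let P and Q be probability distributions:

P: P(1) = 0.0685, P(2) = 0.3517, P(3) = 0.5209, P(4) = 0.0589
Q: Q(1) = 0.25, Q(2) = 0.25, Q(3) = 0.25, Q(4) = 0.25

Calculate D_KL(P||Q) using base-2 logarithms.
0.4741 bits

D_KL(P||Q) = Σ P(x) log₂(P(x)/Q(x))

Computing term by term:
  P(1)·log₂(P(1)/Q(1)) = 0.0685·log₂(0.0685/0.25) = -0.12794
  P(2)·log₂(P(2)/Q(2)) = 0.3517·log₂(0.3517/0.25) = 0.17318
  P(3)·log₂(P(3)/Q(3)) = 0.5209·log₂(0.5209/0.25) = 0.55167
  P(4)·log₂(P(4)/Q(4)) = 0.0589·log₂(0.0589/0.25) = -0.12284

D_KL(P||Q) = -0.12794 + 0.17318 + 0.55167 - 0.12284 = 0.47407 ≈ 0.4741 bits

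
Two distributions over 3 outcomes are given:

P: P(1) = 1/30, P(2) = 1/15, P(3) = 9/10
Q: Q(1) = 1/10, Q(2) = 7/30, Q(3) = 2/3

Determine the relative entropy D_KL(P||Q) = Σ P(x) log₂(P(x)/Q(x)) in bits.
0.2163 bits

D_KL(P||Q) = Σ P(x) log₂(P(x)/Q(x))

Computing term by term:
  P(1)·log₂(P(1)/Q(1)) = (1/30)·log₂((1/30)/(1/10)) = -0.05283
  P(2)·log₂(P(2)/Q(2)) = (1/15)·log₂((1/15)/(7/30)) = -0.12049
  P(3)·log₂(P(3)/Q(3)) = (9/10)·log₂((9/10)/(2/3)) = 0.38966

D_KL(P||Q) = -0.05283 - 0.12049 + 0.38966 = 0.21634 ≈ 0.2163 bits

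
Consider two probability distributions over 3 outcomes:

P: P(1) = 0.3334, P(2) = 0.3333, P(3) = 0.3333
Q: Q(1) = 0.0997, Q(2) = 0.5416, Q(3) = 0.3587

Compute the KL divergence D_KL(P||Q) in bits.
0.3119 bits

D_KL(P||Q) = Σ P(x) log₂(P(x)/Q(x))

Computing term by term:
  P(1)·log₂(P(1)/Q(1)) = 0.3334·log₂(0.3334/0.0997) = 0.58065
  P(2)·log₂(P(2)/Q(2)) = 0.3333·log₂(0.3333/0.5416) = -0.23345
  P(3)·log₂(P(3)/Q(3)) = 0.3333·log₂(0.3333/0.3587) = -0.03532

D_KL(P||Q) = 0.58065 - 0.23345 - 0.03532 = 0.31188 ≈ 0.3119 bits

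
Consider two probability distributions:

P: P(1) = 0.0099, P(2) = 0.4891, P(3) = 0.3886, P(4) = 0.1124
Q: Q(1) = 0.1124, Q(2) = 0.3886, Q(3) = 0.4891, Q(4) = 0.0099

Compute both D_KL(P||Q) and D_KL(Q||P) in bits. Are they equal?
D_KL(P||Q) = 0.3926 bits, D_KL(Q||P) = 0.3926 bits. Yes, in this case they are equal (although KL divergence is not symmetric in general).

D_KL(P||Q) = Σ P(x) log₂(P(x)/Q(x))

Computing term by term:
  P(1)·log₂(P(1)/Q(1)) = 0.0099·log₂(0.0099/0.1124) = -0.03470
  P(2)·log₂(P(2)/Q(2)) = 0.4891·log₂(0.4891/0.3886) = 0.16230
  P(3)·log₂(P(3)/Q(3)) = 0.3886·log₂(0.3886/0.4891) = -0.12895
  P(4)·log₂(P(4)/Q(4)) = 0.1124·log₂(0.1124/0.0099) = 0.39397

D_KL(P||Q) = -0.03470 + 0.16230 - 0.12895 + 0.39397 = 0.39262 ≈ 0.3926 bits

D_KL(Q||P) = Σ Q(x) log₂(Q(x)/P(x))

Computing term by term:
  Q(1)·log₂(Q(1)/P(1)) = 0.1124·log₂(0.1124/0.0099) = 0.39397
  Q(2)·log₂(Q(2)/P(2)) = 0.3886·log₂(0.3886/0.4891) = -0.12895
  Q(3)·log₂(Q(3)/P(3)) = 0.4891·log₂(0.4891/0.3886) = 0.16230
  Q(4)·log₂(Q(4)/P(4)) = 0.0099·log₂(0.0099/0.1124) = -0.03470

D_KL(Q||P) = 0.39397 - 0.12895 + 0.16230 - 0.03470 = 0.39262 ≈ 0.3926 bits

These ARE equal here. Q is P with outcomes relabeled (Q(1) = P(4), Q(2) = P(3), Q(3) = P(2), Q(4) = P(1)) by a relabeling that is its own inverse, so the two sums contain exactly the same terms in a different order. This is a special case — KL divergence is not symmetric in general: D_KL(P||Q) ≠ D_KL(Q||P) for most P, Q.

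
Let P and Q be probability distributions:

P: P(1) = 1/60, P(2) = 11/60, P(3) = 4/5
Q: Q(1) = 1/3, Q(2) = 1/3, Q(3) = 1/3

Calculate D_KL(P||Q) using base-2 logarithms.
0.7803 bits

D_KL(P||Q) = Σ P(x) log₂(P(x)/Q(x))

Computing term by term:
  P(1)·log₂(P(1)/Q(1)) = (1/60)·log₂((1/60)/(1/3)) = -0.07203
  P(2)·log₂(P(2)/Q(2)) = (11/60)·log₂((11/60)/(1/3)) = -0.15812
  P(3)·log₂(P(3)/Q(3)) = (4/5)·log₂((4/5)/(1/3)) = 1.01043

D_KL(P||Q) = -0.07203 - 0.15812 + 1.01043 = 0.78028 ≈ 0.7803 bits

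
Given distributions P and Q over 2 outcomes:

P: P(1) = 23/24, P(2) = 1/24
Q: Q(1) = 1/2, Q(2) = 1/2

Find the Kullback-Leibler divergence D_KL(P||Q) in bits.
0.7501 bits

D_KL(P||Q) = Σ P(x) log₂(P(x)/Q(x))

Computing term by term:
  P(1)·log₂(P(1)/Q(1)) = (23/24)·log₂((23/24)/(1/2)) = 0.89949
  P(2)·log₂(P(2)/Q(2)) = (1/24)·log₂((1/24)/(1/2)) = -0.14937

D_KL(P||Q) = 0.89949 - 0.14937 = 0.75012 ≈ 0.7501 bits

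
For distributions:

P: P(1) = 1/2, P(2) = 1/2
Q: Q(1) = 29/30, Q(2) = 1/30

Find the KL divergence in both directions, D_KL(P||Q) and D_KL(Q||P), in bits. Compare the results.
D_KL(P||Q) = 1.4779 bits, D_KL(Q||P) = 0.7892 bits. D_KL(P||Q) is larger than D_KL(Q||P) by 0.6887 bits; the two directions differ.

D_KL(P||Q) = Σ P(x) log₂(P(x)/Q(x))

Computing term by term:
  P(1)·log₂(P(1)/Q(1)) = (1/2)·log₂((1/2)/(29/30)) = -0.47555
  P(2)·log₂(P(2)/Q(2)) = (1/2)·log₂((1/2)/(1/30)) = 1.95345

D_KL(P||Q) = -0.47555 + 1.95345 = 1.47790 ≈ 1.4779 bits

D_KL(Q||P) = Σ Q(x) log₂(Q(x)/P(x))

Computing term by term:
  Q(1)·log₂(Q(1)/P(1)) = (29/30)·log₂((29/30)/(1/2)) = 0.91939
  Q(2)·log₂(Q(2)/P(2)) = (1/30)·log₂((1/30)/(1/2)) = -0.13023

D_KL(Q||P) = 0.91939 - 0.13023 = 0.78916 ≈ 0.7892 bits

These are NOT equal (difference: 0.6887 bits). KL divergence is asymmetric: D_KL(P||Q) ≠ D_KL(Q||P) in general.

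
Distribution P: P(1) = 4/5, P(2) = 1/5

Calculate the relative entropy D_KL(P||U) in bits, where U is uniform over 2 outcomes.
0.2781 bits

U(i) = 1/2 for all i

D_KL(P||U) = Σ P(x) log₂(P(x) / (1/2))
           = Σ P(x) log₂(P(x)) + log₂(2)
           = log₂(2) - H(P)

H(P) = -Σ P(x) log₂(P(x)):
  -P(1)·log₂(P(1)) = -(4/5)·log₂(4/5) = 0.25754
  -P(2)·log₂(P(2)) = -(1/5)·log₂(1/5) = 0.46439
H(P) = 0.25754 + 0.46439 = 0.72193 bits

log₂(2) = 1.00000 bits

D_KL(P||U) = 1.00000 - 0.72193 = 0.27807 ≈ 0.2781 bits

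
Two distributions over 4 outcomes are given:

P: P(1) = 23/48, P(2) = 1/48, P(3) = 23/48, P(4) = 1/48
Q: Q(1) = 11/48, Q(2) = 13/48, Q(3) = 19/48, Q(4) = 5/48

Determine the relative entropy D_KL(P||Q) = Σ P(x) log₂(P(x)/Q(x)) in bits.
0.5165 bits

D_KL(P||Q) = Σ P(x) log₂(P(x)/Q(x))

Computing term by term:
  P(1)·log₂(P(1)/Q(1)) = (23/48)·log₂((23/48)/(11/48)) = 0.50990
  P(2)·log₂(P(2)/Q(2)) = (1/48)·log₂((1/48)/(13/48)) = -0.07709
  P(3)·log₂(P(3)/Q(3)) = (23/48)·log₂((23/48)/(19/48)) = 0.13207
  P(4)·log₂(P(4)/Q(4)) = (1/48)·log₂((1/48)/(5/48)) = -0.04837

D_KL(P||Q) = 0.50990 - 0.07709 + 0.13207 - 0.04837 = 0.51651 ≈ 0.5165 bits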